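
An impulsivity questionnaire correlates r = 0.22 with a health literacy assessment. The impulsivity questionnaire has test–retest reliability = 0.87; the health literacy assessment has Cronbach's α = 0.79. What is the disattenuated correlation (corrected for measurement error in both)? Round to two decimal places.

r_true = r_obs / √(r_xx · r_yy) = 0.22 / √(0.87 × 0.79) = 0.22 / √0.6873 = 0.22 / 0.8290 ≈ 0.27.

0.27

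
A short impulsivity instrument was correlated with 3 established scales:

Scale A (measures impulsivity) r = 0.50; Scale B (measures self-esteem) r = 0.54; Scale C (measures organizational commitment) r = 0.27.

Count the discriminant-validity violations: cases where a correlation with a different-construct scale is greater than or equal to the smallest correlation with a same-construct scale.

1

Convergent (same construct = impulsivity): Scale A.
Smallest convergent = 0.50. Discriminant values: 0.54, 0.27; count ≥ 0.50 → 1.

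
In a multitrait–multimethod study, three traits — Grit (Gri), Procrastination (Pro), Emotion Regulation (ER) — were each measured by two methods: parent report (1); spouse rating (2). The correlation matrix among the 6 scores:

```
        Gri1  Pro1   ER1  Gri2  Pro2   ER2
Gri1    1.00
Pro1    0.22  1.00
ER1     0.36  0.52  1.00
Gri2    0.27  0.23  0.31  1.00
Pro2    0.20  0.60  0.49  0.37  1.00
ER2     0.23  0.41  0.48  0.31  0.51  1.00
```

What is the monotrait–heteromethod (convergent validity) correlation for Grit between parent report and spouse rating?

0.27

Same trait (Gri), different methods: r(Gri1, Gri2) = 0.27.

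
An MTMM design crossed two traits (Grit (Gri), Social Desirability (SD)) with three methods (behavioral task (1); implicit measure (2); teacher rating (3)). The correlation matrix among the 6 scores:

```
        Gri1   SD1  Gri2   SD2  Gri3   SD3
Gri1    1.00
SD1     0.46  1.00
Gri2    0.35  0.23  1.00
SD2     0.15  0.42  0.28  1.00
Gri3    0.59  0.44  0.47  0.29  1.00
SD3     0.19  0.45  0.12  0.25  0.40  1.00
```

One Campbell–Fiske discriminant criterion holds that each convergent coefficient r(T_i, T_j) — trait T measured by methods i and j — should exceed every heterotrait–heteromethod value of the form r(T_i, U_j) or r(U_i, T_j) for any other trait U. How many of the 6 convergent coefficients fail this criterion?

1

Checking each validity diagonal entry against its comparison values:
Gri (methods 1·2): 0.35 vs {0.15, 0.23} → pass.
Gri (methods 1·3): 0.59 vs {0.19, 0.44} → pass.
Gri (methods 2·3): 0.47 vs {0.12, 0.29} → pass.
SD (methods 1·2): 0.42 vs {0.23, 0.15} → pass.
SD (methods 1·3): 0.45 vs {0.44, 0.19} → pass.
SD (methods 2·3): 0.25 vs {0.29, 0.12} → fail.
1 of 6 fail.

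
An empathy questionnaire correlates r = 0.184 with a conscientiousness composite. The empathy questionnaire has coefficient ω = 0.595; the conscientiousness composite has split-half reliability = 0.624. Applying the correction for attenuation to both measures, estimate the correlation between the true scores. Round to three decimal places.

0.302

r_true = r_obs / √(r_xx · r_yy) = 0.184 / √(0.595 × 0.624) = 0.184 / √0.371280 = 0.184 / 0.6093 ≈ 0.302.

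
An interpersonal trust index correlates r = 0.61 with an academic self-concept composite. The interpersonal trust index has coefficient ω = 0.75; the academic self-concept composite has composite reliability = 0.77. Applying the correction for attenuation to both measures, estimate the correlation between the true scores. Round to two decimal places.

0.80

r_true = r_obs / √(r_xx · r_yy) = 0.61 / √(0.75 × 0.77) = 0.61 / √0.5775 = 0.61 / 0.7599 ≈ 0.80.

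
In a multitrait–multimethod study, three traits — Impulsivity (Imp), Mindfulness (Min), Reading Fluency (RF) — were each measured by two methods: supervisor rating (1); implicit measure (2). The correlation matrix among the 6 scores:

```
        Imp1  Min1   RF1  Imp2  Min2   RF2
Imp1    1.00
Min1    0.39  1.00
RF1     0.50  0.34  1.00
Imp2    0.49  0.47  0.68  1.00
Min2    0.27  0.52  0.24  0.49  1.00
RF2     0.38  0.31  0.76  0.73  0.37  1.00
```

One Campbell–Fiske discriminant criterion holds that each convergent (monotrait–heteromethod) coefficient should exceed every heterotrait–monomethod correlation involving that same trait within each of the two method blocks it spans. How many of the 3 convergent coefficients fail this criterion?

1

Checking each validity diagonal entry against its comparison values:
Imp (methods 1·2): 0.49 vs {0.39, 0.49, 0.50, 0.73} → fail.
Min (methods 1·2): 0.52 vs {0.39, 0.49, 0.34, 0.37} → pass.
RF (methods 1·2): 0.76 vs {0.50, 0.73, 0.34, 0.37} → pass.
1 of 3 fail.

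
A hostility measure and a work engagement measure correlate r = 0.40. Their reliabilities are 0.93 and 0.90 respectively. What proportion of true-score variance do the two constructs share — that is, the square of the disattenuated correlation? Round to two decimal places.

0.19

Disattenuated r = 0.40 / √(0.93 × 0.90) = 0.40 / 0.9149 = 0.4372.
Shared true-score variance = 0.4372² = 0.1911 ≈ 0.19.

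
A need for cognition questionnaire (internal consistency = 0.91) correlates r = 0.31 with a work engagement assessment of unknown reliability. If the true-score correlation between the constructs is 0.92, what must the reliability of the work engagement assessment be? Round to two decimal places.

0.12

r_true = r_obs / √(r_xx · r_yy) ⇒ 0.92 = 0.31 / √(0.91 · r_yy).
√(0.91 · r_yy) = 0.31 / 0.92 = 0.3370; 0.91 · r_yy = 0.1136; r_yy = 0.1136 / 0.91 ≈ 0.12.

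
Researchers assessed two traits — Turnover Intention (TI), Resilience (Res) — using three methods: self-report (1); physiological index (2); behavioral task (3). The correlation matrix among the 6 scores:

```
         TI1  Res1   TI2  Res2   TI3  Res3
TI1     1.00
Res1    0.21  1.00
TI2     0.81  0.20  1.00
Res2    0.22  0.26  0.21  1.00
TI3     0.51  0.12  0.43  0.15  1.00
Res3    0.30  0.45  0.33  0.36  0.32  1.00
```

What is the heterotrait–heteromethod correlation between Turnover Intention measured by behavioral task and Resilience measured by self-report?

0.12

Different traits and methods: r(TI3, Res1) = 0.12.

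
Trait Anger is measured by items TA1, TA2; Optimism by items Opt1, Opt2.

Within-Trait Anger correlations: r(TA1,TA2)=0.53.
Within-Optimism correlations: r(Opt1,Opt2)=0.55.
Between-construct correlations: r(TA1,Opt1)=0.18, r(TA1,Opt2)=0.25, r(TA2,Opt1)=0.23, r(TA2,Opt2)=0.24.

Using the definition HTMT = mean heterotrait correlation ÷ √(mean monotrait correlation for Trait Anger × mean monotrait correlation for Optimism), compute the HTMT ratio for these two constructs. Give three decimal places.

Mean heterotrait r = 0.90/4 = 0.2250.
Mean within-TA = 0.53/1 = 0.5300; mean within-Opt = 0.55/1 = 0.5500.
Geometric mean = √(0.5300 × 0.5500) = 0.5399.
HTMT = 0.2250 / 0.5399 = 0.417.

0.417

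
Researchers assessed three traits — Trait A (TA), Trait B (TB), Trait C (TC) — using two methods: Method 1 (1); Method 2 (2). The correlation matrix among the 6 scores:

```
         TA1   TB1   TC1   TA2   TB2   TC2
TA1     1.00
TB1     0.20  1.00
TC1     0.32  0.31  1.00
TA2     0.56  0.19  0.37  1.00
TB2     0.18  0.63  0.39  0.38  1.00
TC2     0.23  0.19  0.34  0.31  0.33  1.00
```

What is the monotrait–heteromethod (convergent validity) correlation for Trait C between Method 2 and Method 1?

0.34

Same trait (TC), different methods: r(TC2, TC1) = 0.34.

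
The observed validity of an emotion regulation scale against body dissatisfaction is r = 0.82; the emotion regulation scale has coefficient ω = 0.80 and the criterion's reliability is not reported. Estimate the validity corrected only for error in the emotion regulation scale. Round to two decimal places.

Single correction: r_c = r_obs / √r_xx = 0.82 / √0.80 = 0.82 / 0.8944 ≈ 0.92.

0.92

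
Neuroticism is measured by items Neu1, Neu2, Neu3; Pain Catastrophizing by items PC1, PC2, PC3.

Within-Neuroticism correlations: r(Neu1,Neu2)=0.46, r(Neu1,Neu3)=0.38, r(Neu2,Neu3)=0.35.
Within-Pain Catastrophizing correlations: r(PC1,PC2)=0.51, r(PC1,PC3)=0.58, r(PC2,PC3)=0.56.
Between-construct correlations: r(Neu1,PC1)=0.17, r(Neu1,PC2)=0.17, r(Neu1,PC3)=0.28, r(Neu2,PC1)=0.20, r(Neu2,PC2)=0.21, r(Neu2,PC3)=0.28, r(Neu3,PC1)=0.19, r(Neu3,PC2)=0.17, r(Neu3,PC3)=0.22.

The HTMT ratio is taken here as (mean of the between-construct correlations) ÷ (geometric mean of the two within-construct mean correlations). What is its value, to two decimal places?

Mean between = 1.89/9 = 0.2100.
Mean within-Neu = 1.19/3 = 0.3967; mean within-PC = 1.65/3 = 0.5500.
Geometric mean = √(0.3967 × 0.5500) = 0.4671.
HTMT = 0.2100 / 0.4671 = 0.45.

0.45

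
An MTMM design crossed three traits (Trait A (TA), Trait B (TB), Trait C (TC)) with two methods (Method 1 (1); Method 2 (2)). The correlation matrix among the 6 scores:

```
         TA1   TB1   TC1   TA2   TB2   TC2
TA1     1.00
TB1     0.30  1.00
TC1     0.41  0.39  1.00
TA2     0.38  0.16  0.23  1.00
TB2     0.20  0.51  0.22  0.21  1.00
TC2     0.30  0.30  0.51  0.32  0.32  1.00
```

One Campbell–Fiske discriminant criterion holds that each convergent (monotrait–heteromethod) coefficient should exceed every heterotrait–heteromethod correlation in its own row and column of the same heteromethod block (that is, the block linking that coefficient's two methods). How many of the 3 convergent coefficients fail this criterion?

0

Checking each validity diagonal entry against its comparison values:
TA (methods 1·2): 0.38 vs {0.20, 0.16, 0.30, 0.23} → pass.
TB (methods 1·2): 0.51 vs {0.16, 0.20, 0.30, 0.22} → pass.
TC (methods 1·2): 0.51 vs {0.23, 0.30, 0.22, 0.30} → pass.
0 of 3 fail.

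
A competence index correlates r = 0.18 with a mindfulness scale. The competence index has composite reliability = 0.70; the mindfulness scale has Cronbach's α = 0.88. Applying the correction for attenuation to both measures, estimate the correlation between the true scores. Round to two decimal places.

r_true = r_obs / √(r_xx · r_yy) = 0.18 / √(0.70 × 0.88) = 0.18 / √0.6160 = 0.18 / 0.7849 ≈ 0.23.

0.23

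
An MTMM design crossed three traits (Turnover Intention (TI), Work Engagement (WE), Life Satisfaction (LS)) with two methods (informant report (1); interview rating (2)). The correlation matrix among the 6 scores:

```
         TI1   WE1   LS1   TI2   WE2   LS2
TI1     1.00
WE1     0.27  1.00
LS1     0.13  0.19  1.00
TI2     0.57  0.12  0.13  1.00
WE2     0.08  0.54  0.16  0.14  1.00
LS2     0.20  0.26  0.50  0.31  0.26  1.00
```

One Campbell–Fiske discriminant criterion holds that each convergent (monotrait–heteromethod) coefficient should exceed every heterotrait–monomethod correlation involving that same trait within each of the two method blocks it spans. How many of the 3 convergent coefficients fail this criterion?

Checking each validity diagonal entry against its comparison values:
TI (methods 1·2): 0.57 vs {0.27, 0.14, 0.13, 0.31} → pass.
WE (methods 1·2): 0.54 vs {0.27, 0.14, 0.19, 0.26} → pass.
LS (methods 1·2): 0.50 vs {0.13, 0.31, 0.19, 0.26} → pass.
0 of 3 fail.

0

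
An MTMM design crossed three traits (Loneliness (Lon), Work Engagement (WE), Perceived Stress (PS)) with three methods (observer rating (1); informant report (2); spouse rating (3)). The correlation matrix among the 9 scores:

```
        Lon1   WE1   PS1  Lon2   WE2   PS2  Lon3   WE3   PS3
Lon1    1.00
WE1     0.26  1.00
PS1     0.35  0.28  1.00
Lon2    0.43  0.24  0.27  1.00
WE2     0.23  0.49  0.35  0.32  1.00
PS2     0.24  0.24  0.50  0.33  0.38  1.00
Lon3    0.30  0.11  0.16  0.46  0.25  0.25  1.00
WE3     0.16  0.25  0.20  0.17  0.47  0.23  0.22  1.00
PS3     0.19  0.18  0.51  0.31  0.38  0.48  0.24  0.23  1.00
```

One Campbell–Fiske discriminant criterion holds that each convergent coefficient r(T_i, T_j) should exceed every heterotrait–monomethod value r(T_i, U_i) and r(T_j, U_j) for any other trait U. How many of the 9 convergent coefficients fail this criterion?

Each convergent coefficient versus the relevant comparison correlations:
Lon (methods 1·2): 0.43 vs {0.26, 0.32, 0.35, 0.33} → pass.
Lon (methods 1·3): 0.30 vs {0.26, 0.22, 0.35, 0.24} → fail.
Lon (methods 2·3): 0.46 vs {0.32, 0.22, 0.33, 0.24} → pass.
WE (methods 1·2): 0.49 vs {0.26, 0.32, 0.28, 0.38} → pass.
WE (methods 1·3): 0.25 vs {0.26, 0.22, 0.28, 0.23} → fail.
WE (methods 2·3): 0.47 vs {0.32, 0.22, 0.38, 0.23} → pass.
PS (methods 1·2): 0.50 vs {0.35, 0.33, 0.28, 0.38} → pass.
PS (methods 1·3): 0.51 vs {0.35, 0.24, 0.28, 0.23} → pass.
PS (methods 2·3): 0.48 vs {0.33, 0.24, 0.38, 0.23} → pass.
2 of 9 fail.

2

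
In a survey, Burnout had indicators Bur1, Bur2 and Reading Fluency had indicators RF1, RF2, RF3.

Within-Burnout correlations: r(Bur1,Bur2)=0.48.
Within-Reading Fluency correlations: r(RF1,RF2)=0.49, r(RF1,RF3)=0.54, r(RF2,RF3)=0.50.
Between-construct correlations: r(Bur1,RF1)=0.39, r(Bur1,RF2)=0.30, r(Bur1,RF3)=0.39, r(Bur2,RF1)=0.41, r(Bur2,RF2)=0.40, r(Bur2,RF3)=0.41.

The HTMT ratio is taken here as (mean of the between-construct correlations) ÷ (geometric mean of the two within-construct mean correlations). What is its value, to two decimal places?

Mean heterotrait r = 2.30/6 = 0.3833.
Mean within-Bur = 0.48/1 = 0.4800; mean within-RF = 1.53/3 = 0.5100.
Geometric mean = √(0.4800 × 0.5100) = 0.4948.
HTMT = 0.3833 / 0.4948 = 0.77.

0.77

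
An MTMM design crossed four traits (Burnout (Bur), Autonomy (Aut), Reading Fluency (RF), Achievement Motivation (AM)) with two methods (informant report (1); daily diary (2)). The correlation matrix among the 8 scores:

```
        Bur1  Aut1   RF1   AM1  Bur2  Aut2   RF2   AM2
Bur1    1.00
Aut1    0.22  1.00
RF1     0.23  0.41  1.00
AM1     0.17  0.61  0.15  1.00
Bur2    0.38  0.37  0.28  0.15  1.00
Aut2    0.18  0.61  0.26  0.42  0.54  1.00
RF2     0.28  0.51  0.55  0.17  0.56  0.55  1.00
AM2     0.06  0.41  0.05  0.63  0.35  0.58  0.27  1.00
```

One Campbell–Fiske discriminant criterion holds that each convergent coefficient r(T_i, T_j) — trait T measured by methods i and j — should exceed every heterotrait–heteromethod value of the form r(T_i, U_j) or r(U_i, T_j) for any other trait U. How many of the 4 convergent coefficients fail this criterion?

0

Convergent coefficients and their comparison sets:
Bur (methods 1·2): 0.38 vs {0.18, 0.37, 0.28, 0.28, 0.06, 0.15} → pass.
Aut (methods 1·2): 0.61 vs {0.37, 0.18, 0.51, 0.26, 0.41, 0.42} → pass.
RF (methods 1·2): 0.55 vs {0.28, 0.28, 0.26, 0.51, 0.05, 0.17} → pass.
AM (methods 1·2): 0.63 vs {0.15, 0.06, 0.42, 0.41, 0.17, 0.05} → pass.
0 of 4 fail.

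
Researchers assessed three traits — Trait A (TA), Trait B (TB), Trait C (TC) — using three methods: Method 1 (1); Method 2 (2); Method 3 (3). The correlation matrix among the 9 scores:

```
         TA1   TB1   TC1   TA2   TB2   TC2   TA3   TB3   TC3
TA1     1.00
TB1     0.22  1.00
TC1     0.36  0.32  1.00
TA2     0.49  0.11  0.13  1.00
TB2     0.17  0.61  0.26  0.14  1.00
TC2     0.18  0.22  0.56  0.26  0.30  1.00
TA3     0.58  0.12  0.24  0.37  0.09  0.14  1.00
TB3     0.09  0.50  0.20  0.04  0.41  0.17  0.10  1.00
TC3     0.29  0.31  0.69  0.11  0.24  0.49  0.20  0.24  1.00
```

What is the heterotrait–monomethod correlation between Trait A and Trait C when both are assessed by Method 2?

Different traits, same method: r(TA2, TC2) = 0.26.

0.26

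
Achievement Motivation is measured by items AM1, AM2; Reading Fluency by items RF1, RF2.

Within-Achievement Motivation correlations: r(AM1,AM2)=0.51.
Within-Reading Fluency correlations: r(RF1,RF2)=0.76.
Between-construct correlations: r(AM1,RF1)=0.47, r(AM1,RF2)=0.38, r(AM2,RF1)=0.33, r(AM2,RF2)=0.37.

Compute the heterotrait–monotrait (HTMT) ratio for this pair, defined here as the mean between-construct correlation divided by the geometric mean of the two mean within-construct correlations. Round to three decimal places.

Mean heterotrait r = 1.55/4 = 0.3875.
Mean within-AM = 0.51/1 = 0.5100; mean within-RF = 0.76/1 = 0.7600.
Geometric mean = √(0.5100 × 0.7600) = 0.6226.
HTMT = 0.3875 / 0.6226 = 0.622.

0.622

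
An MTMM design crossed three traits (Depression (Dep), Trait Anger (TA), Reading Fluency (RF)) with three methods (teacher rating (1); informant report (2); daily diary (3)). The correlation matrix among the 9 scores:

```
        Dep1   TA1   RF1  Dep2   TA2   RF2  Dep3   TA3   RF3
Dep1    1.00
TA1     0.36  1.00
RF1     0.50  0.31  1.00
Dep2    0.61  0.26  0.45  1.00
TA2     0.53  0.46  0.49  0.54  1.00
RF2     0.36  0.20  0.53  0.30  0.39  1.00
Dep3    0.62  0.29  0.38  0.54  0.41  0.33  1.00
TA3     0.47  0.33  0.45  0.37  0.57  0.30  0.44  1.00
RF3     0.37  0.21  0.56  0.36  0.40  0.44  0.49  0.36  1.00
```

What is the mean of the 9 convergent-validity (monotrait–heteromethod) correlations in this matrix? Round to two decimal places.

0.52

Convergent values: 0.61, 0.62, 0.54, 0.46, 0.33, 0.57, 0.53, 0.56, 0.44; mean = 4.66/9 = 0.52.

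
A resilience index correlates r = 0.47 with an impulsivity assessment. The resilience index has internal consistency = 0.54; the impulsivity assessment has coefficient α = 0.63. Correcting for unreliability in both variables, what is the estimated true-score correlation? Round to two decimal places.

0.81

r_true = r_obs / √(r_xx · r_yy) = 0.47 / √(0.54 × 0.63) = 0.47 / √0.3402 = 0.47 / 0.5833 ≈ 0.81.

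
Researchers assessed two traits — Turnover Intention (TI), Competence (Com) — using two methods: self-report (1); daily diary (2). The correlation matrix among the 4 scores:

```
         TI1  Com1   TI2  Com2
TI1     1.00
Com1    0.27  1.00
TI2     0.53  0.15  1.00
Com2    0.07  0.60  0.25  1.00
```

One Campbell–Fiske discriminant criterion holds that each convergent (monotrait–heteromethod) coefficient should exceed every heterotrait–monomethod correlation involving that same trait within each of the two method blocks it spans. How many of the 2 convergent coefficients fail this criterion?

0

Checking each validity diagonal entry against its comparison values:
TI (methods 1·2): 0.53 vs {0.27, 0.25} → pass.
Com (methods 1·2): 0.60 vs {0.27, 0.25} → pass.
0 of 2 fail.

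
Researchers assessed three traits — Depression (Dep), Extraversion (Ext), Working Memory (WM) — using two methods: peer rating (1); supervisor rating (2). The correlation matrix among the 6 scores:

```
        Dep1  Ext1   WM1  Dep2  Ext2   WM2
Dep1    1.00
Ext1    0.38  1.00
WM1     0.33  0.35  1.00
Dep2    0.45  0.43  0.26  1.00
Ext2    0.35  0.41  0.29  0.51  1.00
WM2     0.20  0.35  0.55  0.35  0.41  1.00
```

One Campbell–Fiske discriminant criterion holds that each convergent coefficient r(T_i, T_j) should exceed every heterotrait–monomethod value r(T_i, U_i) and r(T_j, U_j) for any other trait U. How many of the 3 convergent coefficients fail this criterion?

Each convergent coefficient versus the relevant comparison correlations:
Dep (methods 1·2): 0.45 vs {0.38, 0.51, 0.33, 0.35} → fail.
Ext (methods 1·2): 0.41 vs {0.38, 0.51, 0.35, 0.41} → fail.
WM (methods 1·2): 0.55 vs {0.33, 0.35, 0.35, 0.41} → pass.
2 of 3 fail.

2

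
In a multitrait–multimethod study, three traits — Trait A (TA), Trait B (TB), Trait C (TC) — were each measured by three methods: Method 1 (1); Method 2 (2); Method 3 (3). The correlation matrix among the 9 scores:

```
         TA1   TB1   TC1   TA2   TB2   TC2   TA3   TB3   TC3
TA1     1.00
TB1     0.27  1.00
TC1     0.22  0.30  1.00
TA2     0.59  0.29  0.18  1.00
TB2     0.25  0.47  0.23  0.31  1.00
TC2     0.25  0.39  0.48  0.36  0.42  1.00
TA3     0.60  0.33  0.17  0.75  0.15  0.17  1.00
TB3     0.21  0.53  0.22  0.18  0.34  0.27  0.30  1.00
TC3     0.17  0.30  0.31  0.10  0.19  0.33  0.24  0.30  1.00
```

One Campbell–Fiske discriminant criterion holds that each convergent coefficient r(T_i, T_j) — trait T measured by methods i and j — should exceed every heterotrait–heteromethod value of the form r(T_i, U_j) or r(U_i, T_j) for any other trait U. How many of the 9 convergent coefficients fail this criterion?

0

Checking each validity diagonal entry against its comparison values:
TA (methods 1·2): 0.59 vs {0.25, 0.29, 0.25, 0.18} → pass.
TA (methods 1·3): 0.60 vs {0.21, 0.33, 0.17, 0.17} → pass.
TA (methods 2·3): 0.75 vs {0.18, 0.15, 0.10, 0.17} → pass.
TB (methods 1·2): 0.47 vs {0.29, 0.25, 0.39, 0.23} → pass.
TB (methods 1·3): 0.53 vs {0.33, 0.21, 0.30, 0.22} → pass.
TB (methods 2·3): 0.34 vs {0.15, 0.18, 0.19, 0.27} → pass.
TC (methods 1·2): 0.48 vs {0.18, 0.25, 0.23, 0.39} → pass.
TC (methods 1·3): 0.31 vs {0.17, 0.17, 0.22, 0.30} → pass.
TC (methods 2·3): 0.33 vs {0.17, 0.10, 0.27, 0.19} → pass.
0 of 9 fail.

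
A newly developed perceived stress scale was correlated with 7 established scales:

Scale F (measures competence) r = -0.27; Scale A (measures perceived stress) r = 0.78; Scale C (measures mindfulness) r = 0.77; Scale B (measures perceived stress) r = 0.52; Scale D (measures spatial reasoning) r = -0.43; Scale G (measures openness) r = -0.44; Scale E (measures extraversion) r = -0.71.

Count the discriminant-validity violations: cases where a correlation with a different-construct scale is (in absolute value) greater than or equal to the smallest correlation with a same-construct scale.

Convergent (same construct = perceived stress): Scale A, Scale B.
Smallest convergent = 0.52. Discriminant |r|: 0.27, 0.77, 0.43, 0.44, 0.71; count ≥ 0.52 → 2.

2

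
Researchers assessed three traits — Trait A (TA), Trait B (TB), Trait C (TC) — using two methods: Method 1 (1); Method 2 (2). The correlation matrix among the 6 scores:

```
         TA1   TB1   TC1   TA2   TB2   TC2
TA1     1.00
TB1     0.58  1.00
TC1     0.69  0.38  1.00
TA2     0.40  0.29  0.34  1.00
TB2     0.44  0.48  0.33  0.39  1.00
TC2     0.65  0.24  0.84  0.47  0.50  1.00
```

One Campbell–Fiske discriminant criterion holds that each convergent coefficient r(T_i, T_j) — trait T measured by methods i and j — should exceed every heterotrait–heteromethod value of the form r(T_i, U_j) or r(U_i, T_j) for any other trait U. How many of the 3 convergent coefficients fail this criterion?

1

Convergent coefficients and their comparison sets:
TA (methods 1·2): 0.40 vs {0.44, 0.29, 0.65, 0.34} → fail.
TB (methods 1·2): 0.48 vs {0.29, 0.44, 0.24, 0.33} → pass.
TC (methods 1·2): 0.84 vs {0.34, 0.65, 0.33, 0.24} → pass.
1 of 3 fail.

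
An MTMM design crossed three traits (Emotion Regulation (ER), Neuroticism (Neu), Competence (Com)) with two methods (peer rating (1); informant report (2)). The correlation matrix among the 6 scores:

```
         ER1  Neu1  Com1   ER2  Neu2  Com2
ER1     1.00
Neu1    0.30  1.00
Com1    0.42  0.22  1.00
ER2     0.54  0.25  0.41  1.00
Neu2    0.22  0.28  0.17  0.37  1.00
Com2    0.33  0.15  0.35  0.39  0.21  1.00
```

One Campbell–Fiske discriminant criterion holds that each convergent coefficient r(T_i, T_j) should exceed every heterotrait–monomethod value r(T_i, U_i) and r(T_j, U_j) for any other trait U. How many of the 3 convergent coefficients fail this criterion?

Each convergent coefficient versus the relevant comparison correlations:
ER (methods 1·2): 0.54 vs {0.30, 0.37, 0.42, 0.39} → pass.
Neu (methods 1·2): 0.28 vs {0.30, 0.37, 0.22, 0.21} → fail.
Com (methods 1·2): 0.35 vs {0.42, 0.39, 0.22, 0.21} → fail.
2 of 3 fail.

2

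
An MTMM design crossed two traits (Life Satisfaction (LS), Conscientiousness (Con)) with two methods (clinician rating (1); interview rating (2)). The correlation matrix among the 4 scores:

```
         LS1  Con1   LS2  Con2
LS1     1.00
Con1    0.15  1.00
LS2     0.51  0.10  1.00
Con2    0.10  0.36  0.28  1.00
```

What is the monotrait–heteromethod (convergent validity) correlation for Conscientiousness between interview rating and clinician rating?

Same trait (Con), different methods: r(Con2, Con1) = 0.36.

0.36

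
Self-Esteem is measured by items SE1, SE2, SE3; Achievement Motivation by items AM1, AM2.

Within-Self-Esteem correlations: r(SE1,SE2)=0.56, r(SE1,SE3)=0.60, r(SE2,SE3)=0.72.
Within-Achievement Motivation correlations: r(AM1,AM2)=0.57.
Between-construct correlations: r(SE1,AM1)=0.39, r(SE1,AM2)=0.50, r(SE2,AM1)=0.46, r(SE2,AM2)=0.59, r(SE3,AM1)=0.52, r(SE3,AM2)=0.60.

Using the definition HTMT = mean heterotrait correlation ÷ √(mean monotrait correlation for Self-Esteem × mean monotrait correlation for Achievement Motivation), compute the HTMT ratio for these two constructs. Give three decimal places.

Mean between = 3.06/6 = 0.5100.
Mean within-SE = 1.88/3 = 0.6267; mean within-AM = 0.57/1 = 0.5700.
Geometric mean = √(0.6267 × 0.5700) = 0.5977.
HTMT = 0.5100 / 0.5977 = 0.853.

0.853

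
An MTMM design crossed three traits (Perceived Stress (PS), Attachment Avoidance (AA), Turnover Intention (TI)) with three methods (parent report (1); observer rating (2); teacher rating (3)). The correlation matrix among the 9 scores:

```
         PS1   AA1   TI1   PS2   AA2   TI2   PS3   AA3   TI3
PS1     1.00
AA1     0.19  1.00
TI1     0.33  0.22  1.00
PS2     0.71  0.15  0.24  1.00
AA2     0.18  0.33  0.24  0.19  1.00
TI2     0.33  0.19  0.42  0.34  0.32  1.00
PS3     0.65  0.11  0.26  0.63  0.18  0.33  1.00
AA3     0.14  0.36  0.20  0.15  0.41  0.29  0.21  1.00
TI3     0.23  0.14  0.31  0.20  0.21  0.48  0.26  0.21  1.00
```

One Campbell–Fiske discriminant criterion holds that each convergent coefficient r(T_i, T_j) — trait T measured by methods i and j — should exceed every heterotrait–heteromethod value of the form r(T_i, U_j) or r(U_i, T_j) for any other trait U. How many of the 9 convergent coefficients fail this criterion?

Each convergent coefficient versus the relevant comparison correlations:
PS (methods 1·2): 0.71 vs {0.18, 0.15, 0.33, 0.24} → pass.
PS (methods 1·3): 0.65 vs {0.14, 0.11, 0.23, 0.26} → pass.
PS (methods 2·3): 0.63 vs {0.15, 0.18, 0.20, 0.33} → pass.
AA (methods 1·2): 0.33 vs {0.15, 0.18, 0.19, 0.24} → pass.
AA (methods 1·3): 0.36 vs {0.11, 0.14, 0.14, 0.20} → pass.
AA (methods 2·3): 0.41 vs {0.18, 0.15, 0.21, 0.29} → pass.
TI (methods 1·2): 0.42 vs {0.24, 0.33, 0.24, 0.19} → pass.
TI (methods 1·3): 0.31 vs {0.26, 0.23, 0.20, 0.14} → pass.
TI (methods 2·3): 0.48 vs {0.33, 0.20, 0.29, 0.21} → pass.
0 of 9 fail.

0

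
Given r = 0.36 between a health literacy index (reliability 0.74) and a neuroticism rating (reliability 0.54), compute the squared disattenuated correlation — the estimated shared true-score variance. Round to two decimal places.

0.32

Disattenuated r = 0.36 / √(0.74 × 0.54) = 0.36 / 0.6321 = 0.5695.
Shared true-score variance = 0.5695² = 0.3243 ≈ 0.32.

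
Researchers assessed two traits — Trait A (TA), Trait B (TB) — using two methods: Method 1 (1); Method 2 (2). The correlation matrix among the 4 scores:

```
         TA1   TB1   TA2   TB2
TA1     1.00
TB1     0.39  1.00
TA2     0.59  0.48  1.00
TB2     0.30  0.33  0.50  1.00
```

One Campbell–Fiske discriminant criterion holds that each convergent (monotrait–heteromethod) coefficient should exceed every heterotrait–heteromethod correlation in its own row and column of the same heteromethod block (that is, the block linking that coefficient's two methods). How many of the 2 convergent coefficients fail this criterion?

1

Convergent coefficients and their comparison sets:
TA (methods 1·2): 0.59 vs {0.30, 0.48} → pass.
TB (methods 1·2): 0.33 vs {0.48, 0.30} → fail.
1 of 2 fail.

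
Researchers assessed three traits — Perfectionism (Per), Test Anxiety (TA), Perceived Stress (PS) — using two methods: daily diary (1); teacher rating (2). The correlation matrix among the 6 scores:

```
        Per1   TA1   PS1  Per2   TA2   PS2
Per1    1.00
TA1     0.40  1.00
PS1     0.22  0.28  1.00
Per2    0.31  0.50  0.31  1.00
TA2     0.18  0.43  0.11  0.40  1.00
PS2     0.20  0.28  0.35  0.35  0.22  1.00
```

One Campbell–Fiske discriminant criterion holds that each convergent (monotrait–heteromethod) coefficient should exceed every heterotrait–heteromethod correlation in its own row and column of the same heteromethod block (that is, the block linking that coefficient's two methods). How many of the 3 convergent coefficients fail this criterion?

Convergent coefficients and their comparison sets:
Per (methods 1·2): 0.31 vs {0.18, 0.50, 0.20, 0.31} → fail.
TA (methods 1·2): 0.43 vs {0.50, 0.18, 0.28, 0.11} → fail.
PS (methods 1·2): 0.35 vs {0.31, 0.20, 0.11, 0.28} → pass.
2 of 3 fail.

2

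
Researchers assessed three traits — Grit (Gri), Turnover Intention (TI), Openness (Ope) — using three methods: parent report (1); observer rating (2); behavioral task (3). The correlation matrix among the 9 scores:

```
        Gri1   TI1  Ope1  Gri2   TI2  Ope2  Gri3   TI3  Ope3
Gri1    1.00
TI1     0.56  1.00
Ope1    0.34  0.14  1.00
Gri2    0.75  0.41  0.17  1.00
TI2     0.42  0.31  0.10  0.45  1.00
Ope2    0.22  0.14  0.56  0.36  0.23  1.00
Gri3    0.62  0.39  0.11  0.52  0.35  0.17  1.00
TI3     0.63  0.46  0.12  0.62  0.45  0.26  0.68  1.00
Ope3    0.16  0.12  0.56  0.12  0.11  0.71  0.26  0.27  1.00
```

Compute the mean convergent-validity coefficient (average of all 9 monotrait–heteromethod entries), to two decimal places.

Convergent values: 0.75, 0.62, 0.52, 0.31, 0.46, 0.45, 0.56, 0.56, 0.71; mean = 4.94/9 = 0.55.

0.55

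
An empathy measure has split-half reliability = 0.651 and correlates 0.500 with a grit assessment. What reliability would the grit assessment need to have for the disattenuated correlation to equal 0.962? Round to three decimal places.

r_true = r_obs / √(r_xx · r_yy) ⇒ 0.962 = 0.500 / √(0.651 · r_yy).
√(0.651 · r_yy) = 0.500 / 0.962 = 0.5198; 0.651 · r_yy = 0.2702; r_yy = 0.2702 / 0.651 ≈ 0.415.

0.415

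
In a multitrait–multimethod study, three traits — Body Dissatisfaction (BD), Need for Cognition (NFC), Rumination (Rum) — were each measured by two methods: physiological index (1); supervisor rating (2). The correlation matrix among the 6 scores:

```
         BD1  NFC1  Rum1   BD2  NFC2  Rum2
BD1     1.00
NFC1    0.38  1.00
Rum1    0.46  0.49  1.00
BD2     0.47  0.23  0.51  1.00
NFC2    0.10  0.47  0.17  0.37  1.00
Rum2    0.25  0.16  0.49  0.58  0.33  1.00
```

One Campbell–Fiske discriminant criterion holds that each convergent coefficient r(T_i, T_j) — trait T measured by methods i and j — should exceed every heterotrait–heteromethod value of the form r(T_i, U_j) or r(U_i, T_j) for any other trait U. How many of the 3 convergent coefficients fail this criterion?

Convergent coefficients and their comparison sets:
BD (methods 1·2): 0.47 vs {0.10, 0.23, 0.25, 0.51} → fail.
NFC (methods 1·2): 0.47 vs {0.23, 0.10, 0.16, 0.17} → pass.
Rum (methods 1·2): 0.49 vs {0.51, 0.25, 0.17, 0.16} → fail.
2 of 3 fail.

2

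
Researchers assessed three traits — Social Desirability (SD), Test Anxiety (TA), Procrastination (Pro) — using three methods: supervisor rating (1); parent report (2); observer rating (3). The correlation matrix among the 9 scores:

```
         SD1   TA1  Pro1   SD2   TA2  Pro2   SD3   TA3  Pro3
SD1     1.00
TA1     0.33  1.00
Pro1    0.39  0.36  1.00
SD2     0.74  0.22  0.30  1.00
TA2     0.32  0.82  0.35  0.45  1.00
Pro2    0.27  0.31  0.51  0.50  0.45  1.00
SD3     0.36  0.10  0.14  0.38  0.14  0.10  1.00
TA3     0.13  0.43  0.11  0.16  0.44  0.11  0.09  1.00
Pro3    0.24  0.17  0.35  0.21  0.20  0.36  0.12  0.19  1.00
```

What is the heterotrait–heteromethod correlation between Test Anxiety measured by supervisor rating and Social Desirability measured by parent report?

Different traits and methods: r(TA1, SD2) = 0.22.

0.22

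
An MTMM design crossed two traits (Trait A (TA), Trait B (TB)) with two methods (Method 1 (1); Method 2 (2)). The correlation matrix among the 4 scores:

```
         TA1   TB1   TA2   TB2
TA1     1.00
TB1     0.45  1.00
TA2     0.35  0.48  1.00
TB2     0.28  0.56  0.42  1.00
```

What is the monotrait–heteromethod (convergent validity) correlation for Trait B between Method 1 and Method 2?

0.56

Same trait (TB), different methods: r(TB1, TB2) = 0.56.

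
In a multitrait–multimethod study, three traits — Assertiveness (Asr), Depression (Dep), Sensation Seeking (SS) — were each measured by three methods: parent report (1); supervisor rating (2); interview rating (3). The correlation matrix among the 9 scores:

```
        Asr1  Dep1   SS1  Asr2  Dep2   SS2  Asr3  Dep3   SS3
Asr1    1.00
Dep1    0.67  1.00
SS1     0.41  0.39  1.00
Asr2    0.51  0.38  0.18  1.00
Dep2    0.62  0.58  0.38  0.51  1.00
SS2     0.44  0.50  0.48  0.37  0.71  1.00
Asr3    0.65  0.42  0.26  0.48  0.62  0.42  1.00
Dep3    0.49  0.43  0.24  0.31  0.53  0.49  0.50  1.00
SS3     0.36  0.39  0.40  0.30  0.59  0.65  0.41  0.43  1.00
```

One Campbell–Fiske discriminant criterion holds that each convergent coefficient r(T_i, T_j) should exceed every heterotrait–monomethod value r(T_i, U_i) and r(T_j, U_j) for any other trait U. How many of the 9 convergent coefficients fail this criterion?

9

Checking each validity diagonal entry against its comparison values:
Asr (methods 1·2): 0.51 vs {0.67, 0.51, 0.41, 0.37} → fail.
Asr (methods 1·3): 0.65 vs {0.67, 0.50, 0.41, 0.41} → fail.
Asr (methods 2·3): 0.48 vs {0.51, 0.50, 0.37, 0.41} → fail.
Dep (methods 1·2): 0.58 vs {0.67, 0.51, 0.39, 0.71} → fail.
Dep (methods 1·3): 0.43 vs {0.67, 0.50, 0.39, 0.43} → fail.
Dep (methods 2·3): 0.53 vs {0.51, 0.50, 0.71, 0.43} → fail.
SS (methods 1·2): 0.48 vs {0.41, 0.37, 0.39, 0.71} → fail.
SS (methods 1·3): 0.40 vs {0.41, 0.41, 0.39, 0.43} → fail.
SS (methods 2·3): 0.65 vs {0.37, 0.41, 0.71, 0.43} → fail.
9 of 9 fail.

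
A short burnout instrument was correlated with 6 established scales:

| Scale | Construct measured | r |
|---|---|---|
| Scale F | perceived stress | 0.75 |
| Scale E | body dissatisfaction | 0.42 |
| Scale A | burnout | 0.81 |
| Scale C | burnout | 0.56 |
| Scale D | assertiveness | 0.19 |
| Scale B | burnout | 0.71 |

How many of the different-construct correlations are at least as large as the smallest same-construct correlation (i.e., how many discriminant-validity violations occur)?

1

Convergent (same construct = burnout): Scale A, Scale C, Scale B.
Smallest convergent = 0.56. Discriminant values: 0.75, 0.42, 0.19; count ≥ 0.56 → 1.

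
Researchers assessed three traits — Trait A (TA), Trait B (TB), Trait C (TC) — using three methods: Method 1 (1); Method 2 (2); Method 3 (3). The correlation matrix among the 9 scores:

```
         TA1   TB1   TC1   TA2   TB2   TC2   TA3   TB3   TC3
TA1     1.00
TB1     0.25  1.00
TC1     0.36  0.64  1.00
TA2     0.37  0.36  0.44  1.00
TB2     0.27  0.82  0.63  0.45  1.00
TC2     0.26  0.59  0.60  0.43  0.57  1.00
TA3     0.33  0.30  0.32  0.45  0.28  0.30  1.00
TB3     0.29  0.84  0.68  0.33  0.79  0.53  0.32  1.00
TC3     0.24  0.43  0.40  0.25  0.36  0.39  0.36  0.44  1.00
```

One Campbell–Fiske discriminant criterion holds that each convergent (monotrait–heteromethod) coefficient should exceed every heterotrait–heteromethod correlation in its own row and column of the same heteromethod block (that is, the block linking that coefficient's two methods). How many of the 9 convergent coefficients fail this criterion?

4

Each convergent coefficient versus the relevant comparison correlations:
TA (methods 1·2): 0.37 vs {0.27, 0.36, 0.26, 0.44} → fail.
TA (methods 1·3): 0.33 vs {0.29, 0.30, 0.24, 0.32} → pass.
TA (methods 2·3): 0.45 vs {0.33, 0.28, 0.25, 0.30} → pass.
TB (methods 1·2): 0.82 vs {0.36, 0.27, 0.59, 0.63} → pass.
TB (methods 1·3): 0.84 vs {0.30, 0.29, 0.43, 0.68} → pass.
TB (methods 2·3): 0.79 vs {0.28, 0.33, 0.36, 0.53} → pass.
TC (methods 1·2): 0.60 vs {0.44, 0.26, 0.63, 0.59} → fail.
TC (methods 1·3): 0.40 vs {0.32, 0.24, 0.68, 0.43} → fail.
TC (methods 2·3): 0.39 vs {0.30, 0.25, 0.53, 0.36} → fail.
4 of 9 fail.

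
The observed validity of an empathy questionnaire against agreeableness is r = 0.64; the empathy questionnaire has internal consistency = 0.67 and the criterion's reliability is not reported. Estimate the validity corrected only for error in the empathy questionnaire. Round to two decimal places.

Single correction: r_c = r_obs / √r_xx = 0.64 / √0.67 = 0.64 / 0.8185 ≈ 0.78.

0.78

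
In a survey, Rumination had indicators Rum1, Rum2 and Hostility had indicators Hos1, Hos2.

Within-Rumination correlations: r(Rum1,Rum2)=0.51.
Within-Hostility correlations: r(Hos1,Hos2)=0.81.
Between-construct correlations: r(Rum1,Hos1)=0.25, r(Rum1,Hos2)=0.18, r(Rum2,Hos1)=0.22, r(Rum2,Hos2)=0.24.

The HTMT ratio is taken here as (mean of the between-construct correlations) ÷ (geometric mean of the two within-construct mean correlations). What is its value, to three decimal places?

Mean heterotrait r = 0.89/4 = 0.2225.
Mean within-Rum = 0.51/1 = 0.5100; mean within-Hos = 0.81/1 = 0.8100.
Geometric mean = √(0.5100 × 0.8100) = 0.6427.
HTMT = 0.2225 / 0.6427 = 0.346.

0.346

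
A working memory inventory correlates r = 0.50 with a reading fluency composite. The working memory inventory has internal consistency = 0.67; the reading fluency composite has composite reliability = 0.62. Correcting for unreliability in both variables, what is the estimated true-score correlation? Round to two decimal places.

0.78

r_true = r_obs / √(r_xx · r_yy) = 0.50 / √(0.67 × 0.62) = 0.50 / √0.4154 = 0.50 / 0.6445 ≈ 0.78.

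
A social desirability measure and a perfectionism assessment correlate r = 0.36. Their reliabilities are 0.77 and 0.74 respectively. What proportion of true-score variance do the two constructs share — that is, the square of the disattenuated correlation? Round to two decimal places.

Disattenuated r = 0.36 / √(0.77 × 0.74) = 0.36 / 0.7549 = 0.4769.
Shared true-score variance = 0.4769² = 0.2274 ≈ 0.23.

0.23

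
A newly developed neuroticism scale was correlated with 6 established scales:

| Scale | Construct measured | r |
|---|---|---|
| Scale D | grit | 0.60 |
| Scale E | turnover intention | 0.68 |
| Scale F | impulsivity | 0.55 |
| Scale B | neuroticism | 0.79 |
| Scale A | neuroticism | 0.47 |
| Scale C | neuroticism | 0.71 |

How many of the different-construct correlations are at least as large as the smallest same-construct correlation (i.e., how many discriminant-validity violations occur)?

Convergent (same construct = neuroticism): Scale B, Scale A, Scale C.
Smallest convergent = 0.47. Discriminant values: 0.60, 0.68, 0.55; count ≥ 0.47 → 3.

3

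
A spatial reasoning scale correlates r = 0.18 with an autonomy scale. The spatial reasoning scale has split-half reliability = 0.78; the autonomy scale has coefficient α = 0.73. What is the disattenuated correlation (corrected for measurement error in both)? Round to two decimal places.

0.24

r_true = r_obs / √(r_xx · r_yy) = 0.18 / √(0.78 × 0.73) = 0.18 / √0.5694 = 0.18 / 0.7546 ≈ 0.24.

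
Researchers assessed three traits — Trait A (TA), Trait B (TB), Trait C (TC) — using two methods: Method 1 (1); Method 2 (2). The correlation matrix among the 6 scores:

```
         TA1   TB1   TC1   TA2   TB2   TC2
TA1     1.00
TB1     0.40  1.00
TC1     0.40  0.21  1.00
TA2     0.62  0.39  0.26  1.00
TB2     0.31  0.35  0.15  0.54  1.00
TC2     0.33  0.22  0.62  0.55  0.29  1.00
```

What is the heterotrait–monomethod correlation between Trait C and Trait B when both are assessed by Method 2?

0.29

Different traits, same method: r(TC2, TB2) = 0.29.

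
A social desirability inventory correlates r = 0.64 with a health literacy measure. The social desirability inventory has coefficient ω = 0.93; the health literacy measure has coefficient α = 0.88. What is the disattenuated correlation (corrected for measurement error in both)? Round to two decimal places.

r_true = r_obs / √(r_xx · r_yy) = 0.64 / √(0.93 × 0.88) = 0.64 / √0.8184 = 0.64 / 0.9047 ≈ 0.71.

0.71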